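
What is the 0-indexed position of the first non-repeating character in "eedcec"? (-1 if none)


Input: eedcec
Character frequencies:
  'c': 2
  'd': 1
  'e': 3
Scanning left to right for freq == 1:
  Position 0 ('e'): freq=3, skip
  Position 1 ('e'): freq=3, skip
  Position 2 ('d'): unique! => answer = 2

2


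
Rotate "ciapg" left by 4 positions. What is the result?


Input: "ciapg", rotate left by 4
First 4 characters: "ciap"
Remaining characters: "g"
Concatenate remaining + first: "g" + "ciap" = "gciap"

gciap


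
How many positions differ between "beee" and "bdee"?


Comparing "beee" and "bdee" position by position:
  Position 0: 'b' vs 'b' => same
  Position 1: 'e' vs 'd' => DIFFER
  Position 2: 'e' vs 'e' => same
  Position 3: 'e' vs 'e' => same
Positions that differ: 1

1


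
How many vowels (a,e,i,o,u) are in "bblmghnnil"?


Input: bblmghnnil
Checking each character:
  'b' at position 0: consonant
  'b' at position 1: consonant
  'l' at position 2: consonant
  'm' at position 3: consonant
  'g' at position 4: consonant
  'h' at position 5: consonant
  'n' at position 6: consonant
  'n' at position 7: consonant
  'i' at position 8: vowel (running total: 1)
  'l' at position 9: consonant
Total vowels: 1

1


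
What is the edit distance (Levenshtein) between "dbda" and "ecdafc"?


Computing edit distance: "dbda" -> "ecdafc"
DP table:
           e    c    d    a    f    c
      0    1    2    3    4    5    6
  d   1    1    2    2    3    4    5
  b   2    2    2    3    3    4    5
  d   3    3    3    2    3    4    5
  a   4    4    4    3    2    3    4
Edit distance = dp[4][6] = 4

4


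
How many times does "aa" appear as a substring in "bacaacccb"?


Searching for "aa" in "bacaacccb"
Scanning each position:
  Position 0: "ba" => no
  Position 1: "ac" => no
  Position 2: "ca" => no
  Position 3: "aa" => MATCH
  Position 4: "ac" => no
  Position 5: "cc" => no
  Position 6: "cc" => no
  Position 7: "cb" => no
Total occurrences: 1

1


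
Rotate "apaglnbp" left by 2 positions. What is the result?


Input: "apaglnbp", rotate left by 2
First 2 characters: "ap"
Remaining characters: "aglnbp"
Concatenate remaining + first: "aglnbp" + "ap" = "aglnbpap"

aglnbpap


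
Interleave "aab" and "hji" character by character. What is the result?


Interleaving "aab" and "hji":
  Position 0: 'a' from first, 'h' from second => "ah"
  Position 1: 'a' from first, 'j' from second => "aj"
  Position 2: 'b' from first, 'i' from second => "bi"
Result: ahajbi

ahajbi


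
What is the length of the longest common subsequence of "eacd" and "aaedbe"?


LCS of "eacd" and "aaedbe"
DP table:
           a    a    e    d    b    e
      0    0    0    0    0    0    0
  e   0    0    0    1    1    1    1
  a   0    1    1    1    1    1    1
  c   0    1    1    1    1    1    1
  d   0    1    1    1    2    2    2
LCS length = dp[4][6] = 2

2


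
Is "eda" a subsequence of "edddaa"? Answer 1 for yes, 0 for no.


Check if "eda" is a subsequence of "edddaa"
Greedy scan:
  Position 0 ('e'): matches sub[0] = 'e'
  Position 1 ('d'): matches sub[1] = 'd'
  Position 2 ('d'): no match needed
  Position 3 ('d'): no match needed
  Position 4 ('a'): matches sub[2] = 'a'
  Position 5 ('a'): no match needed
All 3 characters matched => is a subsequence

1


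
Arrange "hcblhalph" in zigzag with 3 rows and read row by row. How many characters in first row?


Zigzag "hcblhalph" into 3 rows:
Placing characters:
  'h' => row 0
  'c' => row 1
  'b' => row 2
  'l' => row 1
  'h' => row 0
  'a' => row 1
  'l' => row 2
  'p' => row 1
  'h' => row 0
Rows:
  Row 0: "hhh"
  Row 1: "clap"
  Row 2: "bl"
First row length: 3

3


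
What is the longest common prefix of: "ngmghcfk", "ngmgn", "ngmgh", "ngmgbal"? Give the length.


Words: ngmghcfk, ngmgn, ngmgh, ngmgbal
  Position 0: all 'n' => match
  Position 1: all 'g' => match
  Position 2: all 'm' => match
  Position 3: all 'g' => match
  Position 4: ('h', 'n', 'h', 'b') => mismatch, stop
LCP = "ngmg" (length 4)

4


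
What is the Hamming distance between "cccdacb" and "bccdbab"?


Comparing "cccdacb" and "bccdbab" position by position:
  Position 0: 'c' vs 'b' => differ
  Position 1: 'c' vs 'c' => same
  Position 2: 'c' vs 'c' => same
  Position 3: 'd' vs 'd' => same
  Position 4: 'a' vs 'b' => differ
  Position 5: 'c' vs 'a' => differ
  Position 6: 'b' vs 'b' => same
Total differences (Hamming distance): 3

3


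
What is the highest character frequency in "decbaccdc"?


Input: decbaccdc
Character counts:
  'a': 1
  'b': 1
  'c': 4
  'd': 2
  'e': 1
Maximum frequency: 4

4


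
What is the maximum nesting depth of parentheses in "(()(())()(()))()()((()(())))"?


Input: "(()(())()(()))()()((()(())))"
Tracking depth:
  Position 0 '(': depth becomes 1
  Position 1 '(': depth becomes 2
  Position 2 ')': depth becomes 1
  Position 3 '(': depth becomes 2
  Position 4 '(': depth becomes 3
  Position 5 ')': depth becomes 2
  Position 6 ')': depth becomes 1
  Position 7 '(': depth becomes 2
  Position 8 ')': depth becomes 1
  Position 9 '(': depth becomes 2
  Position 10 '(': depth becomes 3
  Position 11 ')': depth becomes 2
  Position 12 ')': depth becomes 1
  Position 13 ')': depth becomes 0
  Position 14 '(': depth becomes 1
  Position 15 ')': depth becomes 0
  Position 16 '(': depth becomes 1
  Position 17 ')': depth becomes 0
  Position 18 '(': depth becomes 1
  Position 19 '(': depth becomes 2
  Position 20 '(': depth becomes 3
  Position 21 ')': depth becomes 2
  Position 22 '(': depth becomes 3
  Position 23 '(': depth becomes 4
  Position 24 ')': depth becomes 3
  Position 25 ')': depth becomes 2
  Position 26 ')': depth becomes 1
  Position 27 ')': depth becomes 0
Maximum depth reached: 4

4


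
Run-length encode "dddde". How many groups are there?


Input: dddde
Scanning for consecutive runs:
  Group 1: 'd' x 4 (positions 0-3)
  Group 2: 'e' x 1 (positions 4-4)
Total groups: 2

2


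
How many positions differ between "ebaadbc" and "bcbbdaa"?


Comparing "ebaadbc" and "bcbbdaa" position by position:
  Position 0: 'e' vs 'b' => DIFFER
  Position 1: 'b' vs 'c' => DIFFER
  Position 2: 'a' vs 'b' => DIFFER
  Position 3: 'a' vs 'b' => DIFFER
  Position 4: 'd' vs 'd' => same
  Position 5: 'b' vs 'a' => DIFFER
  Position 6: 'c' vs 'a' => DIFFER
Positions that differ: 6

6


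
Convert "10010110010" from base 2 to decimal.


Input: "10010110010" in base 2
Positional expansion:
  Digit '1' (value 1) x 2^10 = 1024
  Digit '0' (value 0) x 2^9 = 0
  Digit '0' (value 0) x 2^8 = 0
  Digit '1' (value 1) x 2^7 = 128
  Digit '0' (value 0) x 2^6 = 0
  Digit '1' (value 1) x 2^5 = 32
  Digit '1' (value 1) x 2^4 = 16
  Digit '0' (value 0) x 2^3 = 0
  Digit '0' (value 0) x 2^2 = 0
  Digit '1' (value 1) x 2^1 = 2
  Digit '0' (value 0) x 2^0 = 0
Sum = 1202

1202


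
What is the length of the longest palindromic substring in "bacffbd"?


Input: "bacffbd"
Checking substrings for palindromes:
  [3:5] "ff" (len 2) => palindrome
Longest palindromic substring: "ff" with length 2

2


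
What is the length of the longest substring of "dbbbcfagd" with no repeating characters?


Input: "dbbbcfagd"
Sliding window (track last position of each char):
  Position 0 ('d'): window [0,0] length 1 -- new best
  Position 1 ('b'): window [0,1] length 2 -- new best
  Position 2 ('b'): repeat (last at 1), move window start to 2
  Position 2 ('b'): window [2,2] length 1
  Position 3 ('b'): repeat (last at 2), move window start to 3
  Position 3 ('b'): window [3,3] length 1
  Position 4 ('c'): window [3,4] length 2
  Position 5 ('f'): window [3,5] length 3 -- new best
  Position 6 ('a'): window [3,6] length 4 -- new best
  Position 7 ('g'): window [3,7] length 5 -- new best
  Position 8 ('d'): window [3,8] length 6 -- new best
Longest substring with no repeats: "bcfagd" with length 6

6


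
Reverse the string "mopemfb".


Input: mopemfb
Reading characters right to left:
  Position 6: 'b'
  Position 5: 'f'
  Position 4: 'm'
  Position 3: 'e'
  Position 2: 'p'
  Position 1: 'o'
  Position 0: 'm'
Reversed: bfmepom

bfmepom


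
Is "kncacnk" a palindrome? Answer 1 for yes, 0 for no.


Input: kncacnk
Reversed: kncacnk
  Compare pos 0 ('k') with pos 6 ('k'): match
  Compare pos 1 ('n') with pos 5 ('n'): match
  Compare pos 2 ('c') with pos 4 ('c'): match
Result: palindrome

1


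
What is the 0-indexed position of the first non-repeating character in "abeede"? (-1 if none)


Input: abeede
Character frequencies:
  'a': 1
  'b': 1
  'd': 1
  'e': 3
Scanning left to right for freq == 1:
  Position 0 ('a'): unique! => answer = 0

0


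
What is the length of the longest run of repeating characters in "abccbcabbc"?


Input: "abccbcabbc"
Scanning for longest run:
  Position 1 ('b'): new char, reset run to 1
  Position 2 ('c'): new char, reset run to 1
  Position 3 ('c'): continues run of 'c', length=2
  Position 4 ('b'): new char, reset run to 1
  Position 5 ('c'): new char, reset run to 1
  Position 6 ('a'): new char, reset run to 1
  Position 7 ('b'): new char, reset run to 1
  Position 8 ('b'): continues run of 'b', length=2
  Position 9 ('c'): new char, reset run to 1
Longest run: 'c' with length 2

2


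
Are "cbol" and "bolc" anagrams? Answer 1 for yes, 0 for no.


Strings: "cbol", "bolc"
Sorted first:  bclo
Sorted second: bclo
Sorted forms match => anagrams

1


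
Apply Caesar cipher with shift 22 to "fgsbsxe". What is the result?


Caesar cipher: shift "fgsbsxe" by 22
  'f' (pos 5) + 22 = pos 1 = 'b'
  'g' (pos 6) + 22 = pos 2 = 'c'
  's' (pos 18) + 22 = pos 14 = 'o'
  'b' (pos 1) + 22 = pos 23 = 'x'
  's' (pos 18) + 22 = pos 14 = 'o'
  'x' (pos 23) + 22 = pos 19 = 't'
  'e' (pos 4) + 22 = pos 0 = 'a'
Result: bcoxota

bcoxota


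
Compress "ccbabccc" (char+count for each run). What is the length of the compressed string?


Input: ccbabccc
Runs:
  'c' x 2 => "c2"
  'b' x 1 => "b1"
  'a' x 1 => "a1"
  'b' x 1 => "b1"
  'c' x 3 => "c3"
Compressed: "c2b1a1b1c3"
Compressed length: 10

10


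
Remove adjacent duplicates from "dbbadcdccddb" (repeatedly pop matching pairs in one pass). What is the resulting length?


Input: dbbadcdccddb
Stack-based adjacent duplicate removal:
  Read 'd': push. Stack: d
  Read 'b': push. Stack: db
  Read 'b': matches stack top 'b' => pop. Stack: d
  Read 'a': push. Stack: da
  Read 'd': push. Stack: dad
  Read 'c': push. Stack: dadc
  Read 'd': push. Stack: dadcd
  Read 'c': push. Stack: dadcdc
  Read 'c': matches stack top 'c' => pop. Stack: dadcd
  Read 'd': matches stack top 'd' => pop. Stack: dadc
  Read 'd': push. Stack: dadcd
  Read 'b': push. Stack: dadcdb
Final stack: "dadcdb" (length 6)

6


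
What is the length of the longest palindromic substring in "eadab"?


Input: "eadab"
Checking substrings for palindromes:
  [1:4] "ada" (len 3) => palindrome
Longest palindromic substring: "ada" with length 3

3


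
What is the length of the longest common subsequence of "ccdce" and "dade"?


LCS of "ccdce" and "dade"
DP table:
           d    a    d    e
      0    0    0    0    0
  c   0    0    0    0    0
  c   0    0    0    0    0
  d   0    1    1    1    1
  c   0    1    1    1    1
  e   0    1    1    1    2
LCS length = dp[5][4] = 2

2


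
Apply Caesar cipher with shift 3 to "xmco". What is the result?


Caesar cipher: shift "xmco" by 3
  'x' (pos 23) + 3 = pos 0 = 'a'
  'm' (pos 12) + 3 = pos 15 = 'p'
  'c' (pos 2) + 3 = pos 5 = 'f'
  'o' (pos 14) + 3 = pos 17 = 'r'
Result: apfr

apfr


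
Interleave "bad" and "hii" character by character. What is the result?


Interleaving "bad" and "hii":
  Position 0: 'b' from first, 'h' from second => "bh"
  Position 1: 'a' from first, 'i' from second => "ai"
  Position 2: 'd' from first, 'i' from second => "di"
Result: bhaidi

bhaidi


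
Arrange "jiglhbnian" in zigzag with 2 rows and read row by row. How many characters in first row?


Zigzag "jiglhbnian" into 2 rows:
Placing characters:
  'j' => row 0
  'i' => row 1
  'g' => row 0
  'l' => row 1
  'h' => row 0
  'b' => row 1
  'n' => row 0
  'i' => row 1
  'a' => row 0
  'n' => row 1
Rows:
  Row 0: "jghna"
  Row 1: "ilbin"
First row length: 5

5


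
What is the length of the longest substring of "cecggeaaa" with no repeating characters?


Input: "cecggeaaa"
Sliding window (track last position of each char):
  Position 0 ('c'): window [0,0] length 1 -- new best
  Position 1 ('e'): window [0,1] length 2 -- new best
  Position 2 ('c'): repeat (last at 0), move window start to 1
  Position 2 ('c'): window [1,2] length 2
  Position 3 ('g'): window [1,3] length 3 -- new best
  Position 4 ('g'): repeat (last at 3), move window start to 4
  Position 4 ('g'): window [4,4] length 1
  Position 5 ('e'): window [4,5] length 2
  Position 6 ('a'): window [4,6] length 3
  Position 7 ('a'): repeat (last at 6), move window start to 7
  Position 7 ('a'): window [7,7] length 1
  Position 8 ('a'): repeat (last at 7), move window start to 8
  Position 8 ('a'): window [8,8] length 1
Longest substring with no repeats: "ecg" with length 3

3


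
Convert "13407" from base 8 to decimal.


Input: "13407" in base 8
Positional expansion:
  Digit '1' (value 1) x 8^4 = 4096
  Digit '3' (value 3) x 8^3 = 1536
  Digit '4' (value 4) x 8^2 = 256
  Digit '0' (value 0) x 8^1 = 0
  Digit '7' (value 7) x 8^0 = 7
Sum = 5895

5895


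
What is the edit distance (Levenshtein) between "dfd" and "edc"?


Computing edit distance: "dfd" -> "edc"
DP table:
           e    d    c
      0    1    2    3
  d   1    1    1    2
  f   2    2    2    2
  d   3    3    2    3
Edit distance = dp[3][3] = 3

3


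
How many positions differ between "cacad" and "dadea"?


Comparing "cacad" and "dadea" position by position:
  Position 0: 'c' vs 'd' => DIFFER
  Position 1: 'a' vs 'a' => same
  Position 2: 'c' vs 'd' => DIFFER
  Position 3: 'a' vs 'e' => DIFFER
  Position 4: 'd' vs 'a' => DIFFER
Positions that differ: 4

4


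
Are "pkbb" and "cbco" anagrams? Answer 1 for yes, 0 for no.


Strings: "pkbb", "cbco"
Sorted first:  bbkp
Sorted second: bcco
Differ at position 1: 'b' vs 'c' => not anagrams

0


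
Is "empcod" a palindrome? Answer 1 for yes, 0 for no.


Input: empcod
Reversed: docpme
  Compare pos 0 ('e') with pos 5 ('d'): MISMATCH
  Compare pos 1 ('m') with pos 4 ('o'): MISMATCH
  Compare pos 2 ('p') with pos 3 ('c'): MISMATCH
Result: not a palindrome

0


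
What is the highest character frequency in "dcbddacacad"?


Input: dcbddacacad
Character counts:
  'a': 3
  'b': 1
  'c': 3
  'd': 4
Maximum frequency: 4

4


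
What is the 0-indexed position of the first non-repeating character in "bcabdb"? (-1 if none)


Input: bcabdb
Character frequencies:
  'a': 1
  'b': 3
  'c': 1
  'd': 1
Scanning left to right for freq == 1:
  Position 0 ('b'): freq=3, skip
  Position 1 ('c'): unique! => answer = 1

1


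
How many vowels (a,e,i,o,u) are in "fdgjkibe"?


Input: fdgjkibe
Checking each character:
  'f' at position 0: consonant
  'd' at position 1: consonant
  'g' at position 2: consonant
  'j' at position 3: consonant
  'k' at position 4: consonant
  'i' at position 5: vowel (running total: 1)
  'b' at position 6: consonant
  'e' at position 7: vowel (running total: 2)
Total vowels: 2

2


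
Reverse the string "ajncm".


Input: ajncm
Reading characters right to left:
  Position 4: 'm'
  Position 3: 'c'
  Position 2: 'n'
  Position 1: 'j'
  Position 0: 'a'
Reversed: mcnja

mcnja


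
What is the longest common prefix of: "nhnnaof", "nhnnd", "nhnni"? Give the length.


Words: nhnnaof, nhnnd, nhnni
  Position 0: all 'n' => match
  Position 1: all 'h' => match
  Position 2: all 'n' => match
  Position 3: all 'n' => match
  Position 4: ('a', 'd', 'i') => mismatch, stop
LCP = "nhnn" (length 4)

4


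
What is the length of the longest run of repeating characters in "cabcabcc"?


Input: "cabcabcc"
Scanning for longest run:
  Position 1 ('a'): new char, reset run to 1
  Position 2 ('b'): new char, reset run to 1
  Position 3 ('c'): new char, reset run to 1
  Position 4 ('a'): new char, reset run to 1
  Position 5 ('b'): new char, reset run to 1
  Position 6 ('c'): new char, reset run to 1
  Position 7 ('c'): continues run of 'c', length=2
Longest run: 'c' with length 2

2


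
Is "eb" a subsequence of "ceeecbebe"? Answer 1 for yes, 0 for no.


Check if "eb" is a subsequence of "ceeecbebe"
Greedy scan:
  Position 0 ('c'): no match needed
  Position 1 ('e'): matches sub[0] = 'e'
  Position 2 ('e'): no match needed
  Position 3 ('e'): no match needed
  Position 4 ('c'): no match needed
  Position 5 ('b'): matches sub[1] = 'b'
  Position 6 ('e'): no match needed
  Position 7 ('b'): no match needed
  Position 8 ('e'): no match needed
All 2 characters matched => is a subsequence

1


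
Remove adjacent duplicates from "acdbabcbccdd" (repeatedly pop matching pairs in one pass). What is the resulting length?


Input: acdbabcbccdd
Stack-based adjacent duplicate removal:
  Read 'a': push. Stack: a
  Read 'c': push. Stack: ac
  Read 'd': push. Stack: acd
  Read 'b': push. Stack: acdb
  Read 'a': push. Stack: acdba
  Read 'b': push. Stack: acdbab
  Read 'c': push. Stack: acdbabc
  Read 'b': push. Stack: acdbabcb
  Read 'c': push. Stack: acdbabcbc
  Read 'c': matches stack top 'c' => pop. Stack: acdbabcb
  Read 'd': push. Stack: acdbabcbd
  Read 'd': matches stack top 'd' => pop. Stack: acdbabcb
Final stack: "acdbabcb" (length 8)

8


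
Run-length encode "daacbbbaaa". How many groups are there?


Input: daacbbbaaa
Scanning for consecutive runs:
  Group 1: 'd' x 1 (positions 0-0)
  Group 2: 'a' x 2 (positions 1-2)
  Group 3: 'c' x 1 (positions 3-3)
  Group 4: 'b' x 3 (positions 4-6)
  Group 5: 'a' x 3 (positions 7-9)
Total groups: 5

5


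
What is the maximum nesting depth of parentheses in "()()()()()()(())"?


Input: "()()()()()()(())"
Tracking depth:
  Position 0 '(': depth becomes 1
  Position 1 ')': depth becomes 0
  Position 2 '(': depth becomes 1
  Position 3 ')': depth becomes 0
  Position 4 '(': depth becomes 1
  Position 5 ')': depth becomes 0
  Position 6 '(': depth becomes 1
  Position 7 ')': depth becomes 0
  Position 8 '(': depth becomes 1
  Position 9 ')': depth becomes 0
  Position 10 '(': depth becomes 1
  Position 11 ')': depth becomes 0
  Position 12 '(': depth becomes 1
  Position 13 '(': depth becomes 2
  Position 14 ')': depth becomes 1
  Position 15 ')': depth becomes 0
Maximum depth reached: 2

2


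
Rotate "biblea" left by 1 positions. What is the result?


Input: "biblea", rotate left by 1
First 1 characters: "b"
Remaining characters: "iblea"
Concatenate remaining + first: "iblea" + "b" = "ibleab"

ibleab


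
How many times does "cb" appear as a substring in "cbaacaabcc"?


Searching for "cb" in "cbaacaabcc"
Scanning each position:
  Position 0: "cb" => MATCH
  Position 1: "ba" => no
  Position 2: "aa" => no
  Position 3: "ac" => no
  Position 4: "ca" => no
  Position 5: "aa" => no
  Position 6: "ab" => no
  Position 7: "bc" => no
  Position 8: "cc" => no
Total occurrences: 1

1


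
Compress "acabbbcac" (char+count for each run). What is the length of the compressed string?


Input: acabbbcac
Runs:
  'a' x 1 => "a1"
  'c' x 1 => "c1"
  'a' x 1 => "a1"
  'b' x 3 => "b3"
  'c' x 1 => "c1"
  'a' x 1 => "a1"
  'c' x 1 => "c1"
Compressed: "a1c1a1b3c1a1c1"
Compressed length: 14

14


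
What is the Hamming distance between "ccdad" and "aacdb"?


Comparing "ccdad" and "aacdb" position by position:
  Position 0: 'c' vs 'a' => differ
  Position 1: 'c' vs 'a' => differ
  Position 2: 'd' vs 'c' => differ
  Position 3: 'a' vs 'd' => differ
  Position 4: 'd' vs 'b' => differ
Total differences (Hamming distance): 5

5


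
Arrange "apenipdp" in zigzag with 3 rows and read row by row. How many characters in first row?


Zigzag "apenipdp" into 3 rows:
Placing characters:
  'a' => row 0
  'p' => row 1
  'e' => row 2
  'n' => row 1
  'i' => row 0
  'p' => row 1
  'd' => row 2
  'p' => row 1
Rows:
  Row 0: "ai"
  Row 1: "pnpp"
  Row 2: "ed"
First row length: 2

2


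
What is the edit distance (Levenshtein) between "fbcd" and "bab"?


Computing edit distance: "fbcd" -> "bab"
DP table:
           b    a    b
      0    1    2    3
  f   1    1    2    3
  b   2    1    2    2
  c   3    2    2    3
  d   4    3    3    3
Edit distance = dp[4][3] = 3

3


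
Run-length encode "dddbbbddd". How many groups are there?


Input: dddbbbddd
Scanning for consecutive runs:
  Group 1: 'd' x 3 (positions 0-2)
  Group 2: 'b' x 3 (positions 3-5)
  Group 3: 'd' x 3 (positions 6-8)
Total groups: 3

3


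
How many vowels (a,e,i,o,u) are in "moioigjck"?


Input: moioigjck
Checking each character:
  'm' at position 0: consonant
  'o' at position 1: vowel (running total: 1)
  'i' at position 2: vowel (running total: 2)
  'o' at position 3: vowel (running total: 3)
  'i' at position 4: vowel (running total: 4)
  'g' at position 5: consonant
  'j' at position 6: consonant
  'c' at position 7: consonant
  'k' at position 8: consonant
Total vowels: 4

4


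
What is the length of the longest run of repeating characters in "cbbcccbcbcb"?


Input: "cbbcccbcbcb"
Scanning for longest run:
  Position 1 ('b'): new char, reset run to 1
  Position 2 ('b'): continues run of 'b', length=2
  Position 3 ('c'): new char, reset run to 1
  Position 4 ('c'): continues run of 'c', length=2
  Position 5 ('c'): continues run of 'c', length=3
  Position 6 ('b'): new char, reset run to 1
  Position 7 ('c'): new char, reset run to 1
  Position 8 ('b'): new char, reset run to 1
  Position 9 ('c'): new char, reset run to 1
  Position 10 ('b'): new char, reset run to 1
Longest run: 'c' with length 3

3


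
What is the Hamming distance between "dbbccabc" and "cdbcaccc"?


Comparing "dbbccabc" and "cdbcaccc" position by position:
  Position 0: 'd' vs 'c' => differ
  Position 1: 'b' vs 'd' => differ
  Position 2: 'b' vs 'b' => same
  Position 3: 'c' vs 'c' => same
  Position 4: 'c' vs 'a' => differ
  Position 5: 'a' vs 'c' => differ
  Position 6: 'b' vs 'c' => differ
  Position 7: 'c' vs 'c' => same
Total differences (Hamming distance): 5

5


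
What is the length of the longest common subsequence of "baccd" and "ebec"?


LCS of "baccd" and "ebec"
DP table:
           e    b    e    c
      0    0    0    0    0
  b   0    0    1    1    1
  a   0    0    1    1    1
  c   0    0    1    1    2
  c   0    0    1    1    2
  d   0    0    1    1    2
LCS length = dp[5][4] = 2

2


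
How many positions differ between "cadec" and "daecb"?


Comparing "cadec" and "daecb" position by position:
  Position 0: 'c' vs 'd' => DIFFER
  Position 1: 'a' vs 'a' => same
  Position 2: 'd' vs 'e' => DIFFER
  Position 3: 'e' vs 'c' => DIFFER
  Position 4: 'c' vs 'b' => DIFFER
Positions that differ: 4

4


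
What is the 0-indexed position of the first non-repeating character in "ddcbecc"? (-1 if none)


Input: ddcbecc
Character frequencies:
  'b': 1
  'c': 3
  'd': 2
  'e': 1
Scanning left to right for freq == 1:
  Position 0 ('d'): freq=2, skip
  Position 1 ('d'): freq=2, skip
  Position 2 ('c'): freq=3, skip
  Position 3 ('b'): unique! => answer = 3

3


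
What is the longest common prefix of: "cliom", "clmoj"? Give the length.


Words: cliom, clmoj
  Position 0: all 'c' => match
  Position 1: all 'l' => match
  Position 2: ('i', 'm') => mismatch, stop
LCP = "cl" (length 2)

2


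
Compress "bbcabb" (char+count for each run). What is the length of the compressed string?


Input: bbcabb
Runs:
  'b' x 2 => "b2"
  'c' x 1 => "c1"
  'a' x 1 => "a1"
  'b' x 2 => "b2"
Compressed: "b2c1a1b2"
Compressed length: 8

8


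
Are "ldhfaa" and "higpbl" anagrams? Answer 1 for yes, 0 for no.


Strings: "ldhfaa", "higpbl"
Sorted first:  aadfhl
Sorted second: bghilp
Differ at position 0: 'a' vs 'b' => not anagrams

0


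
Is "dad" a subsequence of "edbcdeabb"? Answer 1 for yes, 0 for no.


Check if "dad" is a subsequence of "edbcdeabb"
Greedy scan:
  Position 0 ('e'): no match needed
  Position 1 ('d'): matches sub[0] = 'd'
  Position 2 ('b'): no match needed
  Position 3 ('c'): no match needed
  Position 4 ('d'): no match needed
  Position 5 ('e'): no match needed
  Position 6 ('a'): matches sub[1] = 'a'
  Position 7 ('b'): no match needed
  Position 8 ('b'): no match needed
Only matched 2/3 characters => not a subsequence

0


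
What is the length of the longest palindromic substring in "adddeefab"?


Input: "adddeefab"
Checking substrings for palindromes:
  [1:4] "ddd" (len 3) => palindrome
  [1:3] "dd" (len 2) => palindrome
  [2:4] "dd" (len 2) => palindrome
  [4:6] "ee" (len 2) => palindrome
Longest palindromic substring: "ddd" with length 3

3


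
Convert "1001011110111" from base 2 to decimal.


Input: "1001011110111" in base 2
Positional expansion:
  Digit '1' (value 1) x 2^12 = 4096
  Digit '0' (value 0) x 2^11 = 0
  Digit '0' (value 0) x 2^10 = 0
  Digit '1' (value 1) x 2^9 = 512
  Digit '0' (value 0) x 2^8 = 0
  Digit '1' (value 1) x 2^7 = 128
  Digit '1' (value 1) x 2^6 = 64
  Digit '1' (value 1) x 2^5 = 32
  Digit '1' (value 1) x 2^4 = 16
  Digit '0' (value 0) x 2^3 = 0
  Digit '1' (value 1) x 2^2 = 4
  Digit '1' (value 1) x 2^1 = 2
  Digit '1' (value 1) x 2^0 = 1
Sum = 4855

4855


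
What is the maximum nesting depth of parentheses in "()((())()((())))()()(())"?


Input: "()((())()((())))()()(())"
Tracking depth:
  Position 0 '(': depth becomes 1
  Position 1 ')': depth becomes 0
  Position 2 '(': depth becomes 1
  Position 3 '(': depth becomes 2
  Position 4 '(': depth becomes 3
  Position 5 ')': depth becomes 2
  Position 6 ')': depth becomes 1
  Position 7 '(': depth becomes 2
  Position 8 ')': depth becomes 1
  Position 9 '(': depth becomes 2
  Position 10 '(': depth becomes 3
  Position 11 '(': depth becomes 4
  Position 12 ')': depth becomes 3
  Position 13 ')': depth becomes 2
  Position 14 ')': depth becomes 1
  Position 15 ')': depth becomes 0
  Position 16 '(': depth becomes 1
  Position 17 ')': depth becomes 0
  Position 18 '(': depth becomes 1
  Position 19 ')': depth becomes 0
  Position 20 '(': depth becomes 1
  Position 21 '(': depth becomes 2
  Position 22 ')': depth becomes 1
  Position 23 ')': depth becomes 0
Maximum depth reached: 4

4


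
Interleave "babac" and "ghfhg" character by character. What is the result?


Interleaving "babac" and "ghfhg":
  Position 0: 'b' from first, 'g' from second => "bg"
  Position 1: 'a' from first, 'h' from second => "ah"
  Position 2: 'b' from first, 'f' from second => "bf"
  Position 3: 'a' from first, 'h' from second => "ah"
  Position 4: 'c' from first, 'g' from second => "cg"
Result: bgahbfahcg

bgahbfahcg


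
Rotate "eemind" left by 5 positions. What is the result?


Input: "eemind", rotate left by 5
First 5 characters: "eemin"
Remaining characters: "d"
Concatenate remaining + first: "d" + "eemin" = "deemin"

deemin


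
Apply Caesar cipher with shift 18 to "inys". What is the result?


Caesar cipher: shift "inys" by 18
  'i' (pos 8) + 18 = pos 0 = 'a'
  'n' (pos 13) + 18 = pos 5 = 'f'
  'y' (pos 24) + 18 = pos 16 = 'q'
  's' (pos 18) + 18 = pos 10 = 'k'
Result: afqk

afqk


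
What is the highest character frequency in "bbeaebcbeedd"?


Input: bbeaebcbeedd
Character counts:
  'a': 1
  'b': 4
  'c': 1
  'd': 2
  'e': 4
Maximum frequency: 4

4


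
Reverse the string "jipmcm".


Input: jipmcm
Reading characters right to left:
  Position 5: 'm'
  Position 4: 'c'
  Position 3: 'm'
  Position 2: 'p'
  Position 1: 'i'
  Position 0: 'j'
Reversed: mcmpij

mcmpij


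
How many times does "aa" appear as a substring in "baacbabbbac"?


Searching for "aa" in "baacbabbbac"
Scanning each position:
  Position 0: "ba" => no
  Position 1: "aa" => MATCH
  Position 2: "ac" => no
  Position 3: "cb" => no
  Position 4: "ba" => no
  Position 5: "ab" => no
  Position 6: "bb" => no
  Position 7: "bb" => no
  Position 8: "ba" => no
  Position 9: "ac" => no
Total occurrences: 1

1


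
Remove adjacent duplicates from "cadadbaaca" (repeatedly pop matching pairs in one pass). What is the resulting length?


Input: cadadbaaca
Stack-based adjacent duplicate removal:
  Read 'c': push. Stack: c
  Read 'a': push. Stack: ca
  Read 'd': push. Stack: cad
  Read 'a': push. Stack: cada
  Read 'd': push. Stack: cadad
  Read 'b': push. Stack: cadadb
  Read 'a': push. Stack: cadadba
  Read 'a': matches stack top 'a' => pop. Stack: cadadb
  Read 'c': push. Stack: cadadbc
  Read 'a': push. Stack: cadadbca
Final stack: "cadadbca" (length 8)

8


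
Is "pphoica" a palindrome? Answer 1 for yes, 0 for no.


Input: pphoica
Reversed: aciohpp
  Compare pos 0 ('p') with pos 6 ('a'): MISMATCH
  Compare pos 1 ('p') with pos 5 ('c'): MISMATCH
  Compare pos 2 ('h') with pos 4 ('i'): MISMATCH
Result: not a palindrome

0


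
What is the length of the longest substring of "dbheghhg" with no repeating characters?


Input: "dbheghhg"
Sliding window (track last position of each char):
  Position 0 ('d'): window [0,0] length 1 -- new best
  Position 1 ('b'): window [0,1] length 2 -- new best
  Position 2 ('h'): window [0,2] length 3 -- new best
  Position 3 ('e'): window [0,3] length 4 -- new best
  Position 4 ('g'): window [0,4] length 5 -- new best
  Position 5 ('h'): repeat (last at 2), move window start to 3
  Position 5 ('h'): window [3,5] length 3
  Position 6 ('h'): repeat (last at 5), move window start to 6
  Position 6 ('h'): window [6,6] length 1
  Position 7 ('g'): window [6,7] length 2
Longest substring with no repeats: "dbheg" with length 5

5


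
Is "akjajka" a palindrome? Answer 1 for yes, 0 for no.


Input: akjajka
Reversed: akjajka
  Compare pos 0 ('a') with pos 6 ('a'): match
  Compare pos 1 ('k') with pos 5 ('k'): match
  Compare pos 2 ('j') with pos 4 ('j'): match
Result: palindrome

1


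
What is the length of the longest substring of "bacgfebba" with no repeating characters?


Input: "bacgfebba"
Sliding window (track last position of each char):
  Position 0 ('b'): window [0,0] length 1 -- new best
  Position 1 ('a'): window [0,1] length 2 -- new best
  Position 2 ('c'): window [0,2] length 3 -- new best
  Position 3 ('g'): window [0,3] length 4 -- new best
  Position 4 ('f'): window [0,4] length 5 -- new best
  Position 5 ('e'): window [0,5] length 6 -- new best
  Position 6 ('b'): repeat (last at 0), move window start to 1
  Position 6 ('b'): window [1,6] length 6
  Position 7 ('b'): repeat (last at 6), move window start to 7
  Position 7 ('b'): window [7,7] length 1
  Position 8 ('a'): window [7,8] length 2
Longest substring with no repeats: "bacgfe" with length 6

6


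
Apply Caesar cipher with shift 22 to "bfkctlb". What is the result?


Caesar cipher: shift "bfkctlb" by 22
  'b' (pos 1) + 22 = pos 23 = 'x'
  'f' (pos 5) + 22 = pos 1 = 'b'
  'k' (pos 10) + 22 = pos 6 = 'g'
  'c' (pos 2) + 22 = pos 24 = 'y'
  't' (pos 19) + 22 = pos 15 = 'p'
  'l' (pos 11) + 22 = pos 7 = 'h'
  'b' (pos 1) + 22 = pos 23 = 'x'
Result: xbgyphx

xbgyphx


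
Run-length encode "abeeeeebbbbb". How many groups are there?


Input: abeeeeebbbbb
Scanning for consecutive runs:
  Group 1: 'a' x 1 (positions 0-0)
  Group 2: 'b' x 1 (positions 1-1)
  Group 3: 'e' x 5 (positions 2-6)
  Group 4: 'b' x 5 (positions 7-11)
Total groups: 4

4


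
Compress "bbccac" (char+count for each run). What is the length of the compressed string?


Input: bbccac
Runs:
  'b' x 2 => "b2"
  'c' x 2 => "c2"
  'a' x 1 => "a1"
  'c' x 1 => "c1"
Compressed: "b2c2a1c1"
Compressed length: 8

8


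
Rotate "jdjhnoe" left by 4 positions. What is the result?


Input: "jdjhnoe", rotate left by 4
First 4 characters: "jdjh"
Remaining characters: "noe"
Concatenate remaining + first: "noe" + "jdjh" = "noejdjh"

noejdjh


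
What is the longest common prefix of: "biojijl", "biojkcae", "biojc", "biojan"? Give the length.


Words: biojijl, biojkcae, biojc, biojan
  Position 0: all 'b' => match
  Position 1: all 'i' => match
  Position 2: all 'o' => match
  Position 3: all 'j' => match
  Position 4: ('i', 'k', 'c', 'a') => mismatch, stop
LCP = "bioj" (length 4)

4


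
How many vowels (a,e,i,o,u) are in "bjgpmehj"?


Input: bjgpmehj
Checking each character:
  'b' at position 0: consonant
  'j' at position 1: consonant
  'g' at position 2: consonant
  'p' at position 3: consonant
  'm' at position 4: consonant
  'e' at position 5: vowel (running total: 1)
  'h' at position 6: consonant
  'j' at position 7: consonant
Total vowels: 1

1


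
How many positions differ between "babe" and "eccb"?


Comparing "babe" and "eccb" position by position:
  Position 0: 'b' vs 'e' => DIFFER
  Position 1: 'a' vs 'c' => DIFFER
  Position 2: 'b' vs 'c' => DIFFER
  Position 3: 'e' vs 'b' => DIFFER
Positions that differ: 4

4


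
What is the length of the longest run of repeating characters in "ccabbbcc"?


Input: "ccabbbcc"
Scanning for longest run:
  Position 1 ('c'): continues run of 'c', length=2
  Position 2 ('a'): new char, reset run to 1
  Position 3 ('b'): new char, reset run to 1
  Position 4 ('b'): continues run of 'b', length=2
  Position 5 ('b'): continues run of 'b', length=3
  Position 6 ('c'): new char, reset run to 1
  Position 7 ('c'): continues run of 'c', length=2
Longest run: 'b' with length 3

3


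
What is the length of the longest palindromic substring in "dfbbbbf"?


Input: "dfbbbbf"
Checking substrings for palindromes:
  [1:7] "fbbbbf" (len 6) => palindrome
  [2:6] "bbbb" (len 4) => palindrome
  [2:5] "bbb" (len 3) => palindrome
  [3:6] "bbb" (len 3) => palindrome
  [2:4] "bb" (len 2) => palindrome
  [3:5] "bb" (len 2) => palindrome
Longest palindromic substring: "fbbbbf" with length 6

6


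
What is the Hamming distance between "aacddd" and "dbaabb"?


Comparing "aacddd" and "dbaabb" position by position:
  Position 0: 'a' vs 'd' => differ
  Position 1: 'a' vs 'b' => differ
  Position 2: 'c' vs 'a' => differ
  Position 3: 'd' vs 'a' => differ
  Position 4: 'd' vs 'b' => differ
  Position 5: 'd' vs 'b' => differ
Total differences (Hamming distance): 6

6


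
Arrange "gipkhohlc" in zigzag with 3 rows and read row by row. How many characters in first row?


Zigzag "gipkhohlc" into 3 rows:
Placing characters:
  'g' => row 0
  'i' => row 1
  'p' => row 2
  'k' => row 1
  'h' => row 0
  'o' => row 1
  'h' => row 2
  'l' => row 1
  'c' => row 0
Rows:
  Row 0: "ghc"
  Row 1: "ikol"
  Row 2: "ph"
First row length: 3

3


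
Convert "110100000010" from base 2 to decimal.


Input: "110100000010" in base 2
Positional expansion:
  Digit '1' (value 1) x 2^11 = 2048
  Digit '1' (value 1) x 2^10 = 1024
  Digit '0' (value 0) x 2^9 = 0
  Digit '1' (value 1) x 2^8 = 256
  Digit '0' (value 0) x 2^7 = 0
  Digit '0' (value 0) x 2^6 = 0
  Digit '0' (value 0) x 2^5 = 0
  Digit '0' (value 0) x 2^4 = 0
  Digit '0' (value 0) x 2^3 = 0
  Digit '0' (value 0) x 2^2 = 0
  Digit '1' (value 1) x 2^1 = 2
  Digit '0' (value 0) x 2^0 = 0
Sum = 3330

3330


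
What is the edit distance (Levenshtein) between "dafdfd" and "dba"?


Computing edit distance: "dafdfd" -> "dba"
DP table:
           d    b    a
      0    1    2    3
  d   1    0    1    2
  a   2    1    1    1
  f   3    2    2    2
  d   4    3    3    3
  f   5    4    4    4
  d   6    5    5    5
Edit distance = dp[6][3] = 5

5


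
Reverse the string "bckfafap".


Input: bckfafap
Reading characters right to left:
  Position 7: 'p'
  Position 6: 'a'
  Position 5: 'f'
  Position 4: 'a'
  Position 3: 'f'
  Position 2: 'k'
  Position 1: 'c'
  Position 0: 'b'
Reversed: pafafkcb

pafafkcb


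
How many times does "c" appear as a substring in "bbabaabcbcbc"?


Searching for "c" in "bbabaabcbcbc"
Scanning each position:
  Position 0: "b" => no
  Position 1: "b" => no
  Position 2: "a" => no
  Position 3: "b" => no
  Position 4: "a" => no
  Position 5: "a" => no
  Position 6: "b" => no
  Position 7: "c" => MATCH
  Position 8: "b" => no
  Position 9: "c" => MATCH
  Position 10: "b" => no
  Position 11: "c" => MATCH
Total occurrences: 3

3


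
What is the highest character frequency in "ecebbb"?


Input: ecebbb
Character counts:
  'b': 3
  'c': 1
  'e': 2
Maximum frequency: 3

3


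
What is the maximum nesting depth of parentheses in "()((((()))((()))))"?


Input: "()((((()))((()))))"
Tracking depth:
  Position 0 '(': depth becomes 1
  Position 1 ')': depth becomes 0
  Position 2 '(': depth becomes 1
  Position 3 '(': depth becomes 2
  Position 4 '(': depth becomes 3
  Position 5 '(': depth becomes 4
  Position 6 '(': depth becomes 5
  Position 7 ')': depth becomes 4
  Position 8 ')': depth becomes 3
  Position 9 ')': depth becomes 2
  Position 10 '(': depth becomes 3
  Position 11 '(': depth becomes 4
  Position 12 '(': depth becomes 5
  Position 13 ')': depth becomes 4
  Position 14 ')': depth becomes 3
  Position 15 ')': depth becomes 2
  Position 16 ')': depth becomes 1
  Position 17 ')': depth becomes 0
Maximum depth reached: 5

5


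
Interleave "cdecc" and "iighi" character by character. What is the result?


Interleaving "cdecc" and "iighi":
  Position 0: 'c' from first, 'i' from second => "ci"
  Position 1: 'd' from first, 'i' from second => "di"
  Position 2: 'e' from first, 'g' from second => "eg"
  Position 3: 'c' from first, 'h' from second => "ch"
  Position 4: 'c' from first, 'i' from second => "ci"
Result: cidiegchci

cidiegchci


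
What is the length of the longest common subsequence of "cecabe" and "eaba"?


LCS of "cecabe" and "eaba"
DP table:
           e    a    b    a
      0    0    0    0    0
  c   0    0    0    0    0
  e   0    1    1    1    1
  c   0    1    1    1    1
  a   0    1    2    2    2
  b   0    1    2    3    3
  e   0    1    2    3    3
LCS length = dp[6][4] = 3

3


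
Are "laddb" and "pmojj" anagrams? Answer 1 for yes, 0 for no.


Strings: "laddb", "pmojj"
Sorted first:  abddl
Sorted second: jjmop
Differ at position 0: 'a' vs 'j' => not anagrams

0


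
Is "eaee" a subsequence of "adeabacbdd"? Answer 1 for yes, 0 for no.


Check if "eaee" is a subsequence of "adeabacbdd"
Greedy scan:
  Position 0 ('a'): no match needed
  Position 1 ('d'): no match needed
  Position 2 ('e'): matches sub[0] = 'e'
  Position 3 ('a'): matches sub[1] = 'a'
  Position 4 ('b'): no match needed
  Position 5 ('a'): no match needed
  Position 6 ('c'): no match needed
  Position 7 ('b'): no match needed
  Position 8 ('d'): no match needed
  Position 9 ('d'): no match needed
Only matched 2/4 characters => not a subsequence

0


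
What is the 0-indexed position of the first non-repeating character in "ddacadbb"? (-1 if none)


Input: ddacadbb
Character frequencies:
  'a': 2
  'b': 2
  'c': 1
  'd': 3
Scanning left to right for freq == 1:
  Position 0 ('d'): freq=3, skip
  Position 1 ('d'): freq=3, skip
  Position 2 ('a'): freq=2, skip
  Position 3 ('c'): unique! => answer = 3

3


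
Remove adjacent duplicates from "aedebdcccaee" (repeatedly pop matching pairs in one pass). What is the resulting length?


Input: aedebdcccaee
Stack-based adjacent duplicate removal:
  Read 'a': push. Stack: a
  Read 'e': push. Stack: ae
  Read 'd': push. Stack: aed
  Read 'e': push. Stack: aede
  Read 'b': push. Stack: aedeb
  Read 'd': push. Stack: aedebd
  Read 'c': push. Stack: aedebdc
  Read 'c': matches stack top 'c' => pop. Stack: aedebd
  Read 'c': push. Stack: aedebdc
  Read 'a': push. Stack: aedebdca
  Read 'e': push. Stack: aedebdcae
  Read 'e': matches stack top 'e' => pop. Stack: aedebdca
Final stack: "aedebdca" (length 8)

8


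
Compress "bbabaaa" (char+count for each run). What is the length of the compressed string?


Input: bbabaaa
Runs:
  'b' x 2 => "b2"
  'a' x 1 => "a1"
  'b' x 1 => "b1"
  'a' x 3 => "a3"
Compressed: "b2a1b1a3"
Compressed length: 8

8


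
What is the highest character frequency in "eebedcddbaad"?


Input: eebedcddbaad
Character counts:
  'a': 2
  'b': 2
  'c': 1
  'd': 4
  'e': 3
Maximum frequency: 4

4


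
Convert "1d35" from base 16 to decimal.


Input: "1d35" in base 16
Positional expansion:
  Digit '1' (value 1) x 16^3 = 4096
  Digit 'd' (value 13) x 16^2 = 3328
  Digit '3' (value 3) x 16^1 = 48
  Digit '5' (value 5) x 16^0 = 5
Sum = 7477

7477
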